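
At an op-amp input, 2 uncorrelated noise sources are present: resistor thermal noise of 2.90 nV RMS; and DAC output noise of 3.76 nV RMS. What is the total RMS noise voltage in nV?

Uncorrelated sources add in power (mean-square): V_tot = √(ΣV_i²)
V_tot = √[(2.90×10⁻⁹)² + (3.76×10⁻⁹)²] = 4.75×10⁻⁹ V = 4.75 nV

4.75 nV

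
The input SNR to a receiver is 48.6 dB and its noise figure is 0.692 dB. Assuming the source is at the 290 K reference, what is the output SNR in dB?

47.908 dB

By definition F = SNR_in/SNR_out, so in dB: SNR_out = SNR_in − NF
SNR_out = 48.6 − 0.692 = 47.908 dB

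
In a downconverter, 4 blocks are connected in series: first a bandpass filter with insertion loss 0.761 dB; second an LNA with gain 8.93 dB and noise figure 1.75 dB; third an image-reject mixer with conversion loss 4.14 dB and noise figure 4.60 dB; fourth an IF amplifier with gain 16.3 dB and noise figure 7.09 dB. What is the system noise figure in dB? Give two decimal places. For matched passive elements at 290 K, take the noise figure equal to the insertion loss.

5.68 dB

Convert to linear (a loss of L dB is a gain of −L dB): F_i = 10^(NF_i/10), G_i = 10^(G_i,dB/10)
  Stage 1: F_1 = 10^(0.761/10) = 1.192, G_1 = 10^(−0.761/10) = 0.8393
  Stage 2: F_2 = 10^(1.75/10) = 1.496, G_2 = 10^(8.93/10) = 7.816
  Stage 3: F_3 = 10^(4.60/10) = 2.884, G_3 = 10^(−4.14/10) = 0.3855
  Stage 4: F_4 = 10^(7.09/10) = 5.117, G_4 = 10^(16.3/10) = 42.66
Friis cascade:
  F = 1.192 + (1.496 − 1)/0.8393 + (2.884 − 1)/6.560 + (5.117 − 1)/2.529 = 3.698
NF = 10 log₁₀(3.698) = 5.68 dB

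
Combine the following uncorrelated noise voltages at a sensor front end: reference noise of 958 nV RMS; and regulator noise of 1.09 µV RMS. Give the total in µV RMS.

Uncorrelated sources add in power (mean-square): V_tot = √(ΣV_i²)
V_tot = √[(9.58×10⁻⁷)² + (1.09×10⁻⁶)²] = 1.45×10⁻⁶ V = 1.45 µV

1.45 µV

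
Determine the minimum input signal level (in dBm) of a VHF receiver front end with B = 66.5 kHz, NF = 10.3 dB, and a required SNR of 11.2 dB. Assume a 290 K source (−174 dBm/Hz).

Sensitivity = −174 + 10 log₁₀(B) + NF + SNR_min
= −174 + 48.23 + 10.3 + 11.2
= −104.27 dBm → −104.3 dBm

−104.3 dBm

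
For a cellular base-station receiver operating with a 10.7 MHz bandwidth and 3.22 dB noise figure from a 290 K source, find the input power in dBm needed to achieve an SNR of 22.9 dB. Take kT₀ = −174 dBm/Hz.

−77.6 dBm

Sensitivity = −174 + 10 log₁₀(B) + NF + SNR_min
= −174 + 70.29 + 3.22 + 22.9
= −77.59 dBm → −77.6 dBm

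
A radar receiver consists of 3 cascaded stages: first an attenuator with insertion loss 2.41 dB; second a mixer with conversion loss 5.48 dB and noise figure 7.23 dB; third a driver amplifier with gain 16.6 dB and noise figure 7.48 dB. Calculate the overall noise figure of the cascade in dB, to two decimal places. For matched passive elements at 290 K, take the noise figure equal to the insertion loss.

15.74 dB

Convert to linear (a loss of L dB is a gain of −L dB): F_i = 10^(NF_i/10), G_i = 10^(G_i,dB/10)
  Stage 1: F_1 = 10^(2.41/10) = 1.742, G_1 = 10^(−2.41/10) = 0.5741
  Stage 2: F_2 = 10^(7.23/10) = 5.284, G_2 = 10^(−5.48/10) = 0.2831
  Stage 3: F_3 = 10^(7.48/10) = 5.598, G_3 = 10^(16.6/10) = 45.71
Friis cascade:
  F = 1.742 + (5.284 − 1)/0.5741 + (5.598 − 1)/0.1626 = 37.49
NF = 10 log₁₀(37.49) = 15.74 dB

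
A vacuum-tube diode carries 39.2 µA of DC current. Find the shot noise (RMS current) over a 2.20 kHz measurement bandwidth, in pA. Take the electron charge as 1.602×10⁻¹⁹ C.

I_n = √(2qI·B)
2qI·B = 2 × 1.602×10⁻¹⁹ × 3.92×10⁻⁵ × 2.20×10³ = 2.76×10⁻²⁰ A²
I_n = √(2.76×10⁻²⁰) = 1.66×10⁻¹⁰ A = 166 pA

166 pA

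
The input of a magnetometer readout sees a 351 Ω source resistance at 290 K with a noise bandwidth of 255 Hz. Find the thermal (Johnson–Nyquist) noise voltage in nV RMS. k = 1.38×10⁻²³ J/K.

V_n = √(4kTRB)
4kTRB = 4 × 1.38×10⁻²³ × 290 × 3.51×10² × 2.55×10² = 1.43×10⁻¹⁵ V²
V_n = √(1.43×10⁻¹⁵) = 3.79×10⁻⁸ V = 37.9 nV

37.9 nV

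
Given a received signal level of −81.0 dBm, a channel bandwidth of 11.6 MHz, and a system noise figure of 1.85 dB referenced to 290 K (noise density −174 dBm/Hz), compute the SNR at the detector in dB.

Noise floor: N = −174 + 10 log₁₀(B) + NF
10 log₁₀(1.16×10⁷) = 70.64 dB
N = −174 + 70.64 + 1.85 = −101.51 dBm
SNR = P_sig − N = −81.0 − (−101.51) = 20.51 dB → 20.5 dB

20.5 dB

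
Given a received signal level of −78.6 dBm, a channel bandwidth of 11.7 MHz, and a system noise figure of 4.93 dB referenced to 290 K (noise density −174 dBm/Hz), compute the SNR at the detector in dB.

Noise floor: N = −174 + 10 log₁₀(B) + NF
10 log₁₀(1.17×10⁷) = 70.68 dB
N = −174 + 70.68 + 4.93 = −98.39 dBm
SNR = P_sig − N = −78.6 − (−98.39) = 19.79 dB → 19.8 dB

19.8 dB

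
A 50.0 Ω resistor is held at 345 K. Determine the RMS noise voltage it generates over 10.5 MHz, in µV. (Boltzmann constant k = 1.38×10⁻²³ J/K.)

3.16 µV

V_n = √(4kTRB)
4kTRB = 4 × 1.38×10⁻²³ × 345 × 5.00×10¹ × 1.05×10⁷ = 1.00×10⁻¹¹ V²
V_n = √(1.00×10⁻¹¹) = 3.16×10⁻⁶ V = 3.16 µV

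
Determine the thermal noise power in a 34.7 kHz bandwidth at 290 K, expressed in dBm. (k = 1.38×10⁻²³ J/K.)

P_n = kTB = 1.38×10⁻²³ × 290 × 3.47×10⁴ = 1.39×10⁻¹⁶ W
In dBm: 10 log₁₀(1.39×10⁻¹⁶ / 10⁻³) = −128.6 dBm

−128.6 dBm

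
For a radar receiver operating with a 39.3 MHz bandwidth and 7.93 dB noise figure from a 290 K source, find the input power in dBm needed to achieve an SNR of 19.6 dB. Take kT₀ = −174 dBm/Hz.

Sensitivity = −174 + 10 log₁₀(B) + NF + SNR_min
= −174 + 75.94 + 7.93 + 19.6
= −70.53 dBm → −70.5 dBm

−70.5 dBm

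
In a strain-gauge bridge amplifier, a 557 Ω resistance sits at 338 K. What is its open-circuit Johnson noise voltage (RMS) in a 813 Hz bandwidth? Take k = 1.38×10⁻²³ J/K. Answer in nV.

V_n = √(4kTRB)
4kTRB = 4 × 1.38×10⁻²³ × 338 × 5.57×10² × 8.13×10² = 8.45×10⁻¹⁵ V²
V_n = √(8.45×10⁻¹⁵) = 9.19×10⁻⁸ V = 91.9 nV

91.9 nV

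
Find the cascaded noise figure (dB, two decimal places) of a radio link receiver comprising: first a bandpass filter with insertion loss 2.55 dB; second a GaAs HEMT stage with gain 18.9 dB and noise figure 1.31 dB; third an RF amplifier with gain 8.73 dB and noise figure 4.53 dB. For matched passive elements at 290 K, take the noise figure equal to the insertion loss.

3.94 dB

Convert to linear (a loss of L dB is a gain of −L dB): F_i = 10^(NF_i/10), G_i = 10^(G_i,dB/10)
  Stage 1: F_1 = 10^(2.55/10) = 1.799, G_1 = 10^(−2.55/10) = 0.5559
  Stage 2: F_2 = 10^(1.31/10) = 1.352, G_2 = 10^(18.9/10) = 77.62
  Stage 3: F_3 = 10^(4.53/10) = 2.838, G_3 = 10^(8.73/10) = 7.464
Friis cascade:
  F = 1.799 + (1.352 − 1)/0.5559 + (2.838 − 1)/43.15 = 2.475
NF = 10 log₁₀(2.475) = 3.94 dB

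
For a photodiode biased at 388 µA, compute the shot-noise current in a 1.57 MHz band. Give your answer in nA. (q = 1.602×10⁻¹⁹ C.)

14.0 nA

I_n = √(2qI·B)
2qI·B = 2 × 1.602×10⁻¹⁹ × 3.88×10⁻⁴ × 1.57×10⁶ = 1.95×10⁻¹⁶ A²
I_n = √(1.95×10⁻¹⁶) = 1.40×10⁻⁸ A = 14.0 nA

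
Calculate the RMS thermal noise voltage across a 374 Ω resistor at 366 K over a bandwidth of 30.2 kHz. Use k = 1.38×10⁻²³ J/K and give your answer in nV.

V_n = √(4kTRB)
4kTRB = 4 × 1.38×10⁻²³ × 366 × 3.74×10² × 3.02×10⁴ = 2.28×10⁻¹³ V²
V_n = √(2.28×10⁻¹³) = 4.78×10⁻⁷ V = 478 nV

478 nV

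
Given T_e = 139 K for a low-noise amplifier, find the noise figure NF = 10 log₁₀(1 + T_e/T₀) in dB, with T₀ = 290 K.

F = 1 + T_e/T₀ = 1 + 139/290 = 1.47931
NF = 10 log₁₀(1.47931) = 1.70 dB

1.70 dB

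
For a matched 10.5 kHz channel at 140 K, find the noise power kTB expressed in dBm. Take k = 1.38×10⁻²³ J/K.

P_n = kTB = 1.38×10⁻²³ × 140 × 1.05×10⁴ = 2.03×10⁻¹⁷ W
In dBm: 10 log₁₀(2.03×10⁻¹⁷ / 10⁻³) = −136.9 dBm

−136.9 dBm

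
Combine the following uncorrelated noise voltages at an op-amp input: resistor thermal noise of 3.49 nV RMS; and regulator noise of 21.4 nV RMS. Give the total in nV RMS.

21.7 nV

Uncorrelated sources add in power (mean-square): V_tot = √(ΣV_i²)
V_tot = √[(3.49×10⁻⁹)² + (2.14×10⁻⁸)²] = 2.17×10⁻⁸ V = 21.7 nV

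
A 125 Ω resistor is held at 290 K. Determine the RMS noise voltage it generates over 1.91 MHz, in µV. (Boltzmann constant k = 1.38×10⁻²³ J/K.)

V_n = √(4kTRB)
4kTRB = 4 × 1.38×10⁻²³ × 290 × 1.25×10² × 1.91×10⁶ = 3.82×10⁻¹² V²
V_n = √(3.82×10⁻¹²) = 1.95×10⁻⁶ V = 1.95 µV

1.95 µV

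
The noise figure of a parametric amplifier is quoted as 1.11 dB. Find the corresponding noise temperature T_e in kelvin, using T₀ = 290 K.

F = 10^(1.11/10) = 1.29122
T_e = (F − 1)·T₀ = (1.29122 − 1) × 290 = 84.5 K

84.5 K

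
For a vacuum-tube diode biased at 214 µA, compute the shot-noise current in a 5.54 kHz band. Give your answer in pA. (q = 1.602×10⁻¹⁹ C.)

616 pA

I_n = √(2qI·B)
2qI·B = 2 × 1.602×10⁻¹⁹ × 2.14×10⁻⁴ × 5.54×10³ = 3.80×10⁻¹⁹ A²
I_n = √(3.80×10⁻¹⁹) = 6.16×10⁻¹⁰ A = 616 pA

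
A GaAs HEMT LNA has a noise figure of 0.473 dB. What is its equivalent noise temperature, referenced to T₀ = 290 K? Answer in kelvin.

33.4 K

F = 10^(0.473/10) = 1.11506
T_e = (F − 1)·T₀ = (1.11506 − 1) × 290 = 33.4 K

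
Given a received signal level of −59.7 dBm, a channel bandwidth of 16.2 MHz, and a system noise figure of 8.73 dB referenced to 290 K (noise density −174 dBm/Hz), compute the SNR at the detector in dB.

Noise floor: N = −174 + 10 log₁₀(B) + NF
10 log₁₀(1.62×10⁷) = 72.1 dB
N = −174 + 72.1 + 8.73 = −93.17 dBm
SNR = P_sig − N = −59.7 − (−93.17) = 33.47 dB → 33.5 dB

33.5 dB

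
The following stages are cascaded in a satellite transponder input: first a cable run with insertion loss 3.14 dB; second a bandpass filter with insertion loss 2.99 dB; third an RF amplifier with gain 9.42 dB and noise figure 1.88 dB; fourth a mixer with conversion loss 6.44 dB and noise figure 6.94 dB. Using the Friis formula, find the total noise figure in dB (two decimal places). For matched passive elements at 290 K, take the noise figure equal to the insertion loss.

Convert to linear (a loss of L dB is a gain of −L dB): F_i = 10^(NF_i/10), G_i = 10^(G_i,dB/10)
  Stage 1: F_1 = 10^(3.14/10) = 2.061, G_1 = 10^(−3.14/10) = 0.4853
  Stage 2: F_2 = 10^(2.99/10) = 1.991, G_2 = 10^(−2.99/10) = 0.5023
  Stage 3: F_3 = 10^(1.88/10) = 1.542, G_3 = 10^(9.42/10) = 8.750
  Stage 4: F_4 = 10^(6.94/10) = 4.943, G_4 = 10^(−6.44/10) = 0.2270
Friis cascade:
  F = 2.061 + (1.991 − 1)/0.4853 + (1.542 − 1)/0.2438 + (4.943 − 1)/2.133 = 8.173
NF = 10 log₁₀(8.173) = 9.12 dB

9.12 dB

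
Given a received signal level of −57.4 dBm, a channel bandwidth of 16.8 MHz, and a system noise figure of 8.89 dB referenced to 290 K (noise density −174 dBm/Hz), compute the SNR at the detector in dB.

35.5 dB

Noise floor: N = −174 + 10 log₁₀(B) + NF
10 log₁₀(1.68×10⁷) = 72.25 dB
N = −174 + 72.25 + 8.89 = −92.86 dBm
SNR = P_sig − N = −57.4 − (−92.86) = 35.46 dB → 35.5 dB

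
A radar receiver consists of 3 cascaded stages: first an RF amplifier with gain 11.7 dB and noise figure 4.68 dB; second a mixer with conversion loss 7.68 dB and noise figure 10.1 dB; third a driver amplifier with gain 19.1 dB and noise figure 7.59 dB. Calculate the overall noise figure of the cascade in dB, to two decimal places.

Convert to linear (a loss of L dB is a gain of −L dB): F_i = 10^(NF_i/10), G_i = 10^(G_i,dB/10)
  Stage 1: F_1 = 10^(4.68/10) = 2.938, G_1 = 10^(11.7/10) = 14.79
  Stage 2: F_2 = 10^(10.1/10) = 10.23, G_2 = 10^(−7.68/10) = 0.1706
  Stage 3: F_3 = 10^(7.59/10) = 5.741, G_3 = 10^(19.1/10) = 81.28
Friis cascade:
  F = 2.938 + (10.23 − 1)/14.79 + (5.741 − 1)/2.523 = 5.441
NF = 10 log₁₀(5.441) = 7.36 dB

7.36 dB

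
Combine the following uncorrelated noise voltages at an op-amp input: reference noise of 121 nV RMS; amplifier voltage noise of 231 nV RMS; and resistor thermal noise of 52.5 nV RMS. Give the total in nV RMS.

Uncorrelated sources add in power (mean-square): V_tot = √(ΣV_i²)
V_tot = √[(1.21×10⁻⁷)² + (2.31×10⁻⁷)² + (5.25×10⁻⁸)²] = 2.66×10⁻⁷ V = 266 nV

266 nV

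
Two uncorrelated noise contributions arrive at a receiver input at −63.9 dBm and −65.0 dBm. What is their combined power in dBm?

Convert to linear, add, convert back:
P₁ = 4.07×10⁻¹⁰ W, P₂ = 3.16×10⁻¹⁰ W
P_tot = 7.24×10⁻¹⁰ W → 10 log₁₀(P_tot / 10⁻³) = −61.4 dBm

−61.4 dBm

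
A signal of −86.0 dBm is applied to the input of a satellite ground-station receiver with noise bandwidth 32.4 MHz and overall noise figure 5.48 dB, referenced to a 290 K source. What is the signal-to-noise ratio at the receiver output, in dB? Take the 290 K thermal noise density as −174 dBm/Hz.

7.4 dB

Noise floor: N = −174 + 10 log₁₀(B) + NF
10 log₁₀(3.24×10⁷) = 75.11 dB
N = −174 + 75.11 + 5.48 = −93.41 dBm
SNR = P_sig − N = −86.0 − (−93.41) = 7.41 dB → 7.4 dB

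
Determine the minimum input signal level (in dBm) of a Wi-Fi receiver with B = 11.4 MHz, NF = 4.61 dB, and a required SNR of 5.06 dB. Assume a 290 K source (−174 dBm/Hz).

−93.8 dBm

Sensitivity = −174 + 10 log₁₀(B) + NF + SNR_min
= −174 + 70.57 + 4.61 + 5.06
= −93.76 dBm → −93.8 dBm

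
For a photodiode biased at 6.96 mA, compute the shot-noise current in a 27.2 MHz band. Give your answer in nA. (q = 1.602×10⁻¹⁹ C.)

I_n = √(2qI·B)
2qI·B = 2 × 1.602×10⁻¹⁹ × 6.96×10⁻³ × 2.72×10⁷ = 6.07×10⁻¹⁴ A²
I_n = √(6.07×10⁻¹⁴) = 2.46×10⁻⁷ A = 246 nA

246 nA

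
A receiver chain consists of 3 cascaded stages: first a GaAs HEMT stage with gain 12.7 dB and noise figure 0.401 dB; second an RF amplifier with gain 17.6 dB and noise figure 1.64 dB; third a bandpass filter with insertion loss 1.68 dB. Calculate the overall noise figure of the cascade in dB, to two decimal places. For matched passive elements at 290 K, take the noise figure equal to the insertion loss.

Convert to linear (a loss of L dB is a gain of −L dB): F_i = 10^(NF_i/10), G_i = 10^(G_i,dB/10)
  Stage 1: F_1 = 10^(0.401/10) = 1.097, G_1 = 10^(12.7/10) = 18.62
  Stage 2: F_2 = 10^(1.64/10) = 1.459, G_2 = 10^(17.6/10) = 57.54
  Stage 3: F_3 = 10^(1.68/10) = 1.472, G_3 = 10^(−1.68/10) = 0.6792
Friis cascade:
  F = 1.097 + (1.459 − 1)/18.62 + (1.472 − 1)/1072 = 1.122
NF = 10 log₁₀(1.122) = 0.50 dB

0.50 dB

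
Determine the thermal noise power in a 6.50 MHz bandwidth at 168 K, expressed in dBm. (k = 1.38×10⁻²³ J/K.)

P_n = kTB = 1.38×10⁻²³ × 168 × 6.50×10⁶ = 1.51×10⁻¹⁴ W
In dBm: 10 log₁₀(1.51×10⁻¹⁴ / 10⁻³) = −108.2 dBm

−108.2 dBm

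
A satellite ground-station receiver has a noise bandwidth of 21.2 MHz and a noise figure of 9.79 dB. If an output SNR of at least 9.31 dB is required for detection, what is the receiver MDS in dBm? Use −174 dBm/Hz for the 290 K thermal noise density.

Sensitivity = −174 + 10 log₁₀(B) + NF + SNR_min
= −174 + 73.26 + 9.79 + 9.31
= −81.64 dBm → −81.6 dBm

−81.6 dBm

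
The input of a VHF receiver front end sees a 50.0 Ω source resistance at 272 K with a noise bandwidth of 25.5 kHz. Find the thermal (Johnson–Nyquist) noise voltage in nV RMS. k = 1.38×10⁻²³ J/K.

V_n = √(4kTRB)
4kTRB = 4 × 1.38×10⁻²³ × 272 × 5.00×10¹ × 2.55×10⁴ = 1.91×10⁻¹⁴ V²
V_n = √(1.91×10⁻¹⁴) = 1.38×10⁻⁷ V = 138 nV

138 nV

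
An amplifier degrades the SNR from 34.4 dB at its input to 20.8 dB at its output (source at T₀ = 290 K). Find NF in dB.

NF (dB) = SNR_in(dB) − SNR_out(dB) when the source is at T₀
NF = 34.4 − 20.8 = 13.6 dB

13.6 dB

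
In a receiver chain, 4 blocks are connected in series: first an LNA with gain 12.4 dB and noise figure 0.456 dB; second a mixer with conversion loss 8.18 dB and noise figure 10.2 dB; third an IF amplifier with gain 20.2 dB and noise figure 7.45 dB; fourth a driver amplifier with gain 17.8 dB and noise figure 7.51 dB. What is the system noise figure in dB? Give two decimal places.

Convert to linear (a loss of L dB is a gain of −L dB): F_i = 10^(NF_i/10), G_i = 10^(G_i,dB/10)
  Stage 1: F_1 = 10^(0.456/10) = 1.111, G_1 = 10^(12.4/10) = 17.38
  Stage 2: F_2 = 10^(10.2/10) = 10.47, G_2 = 10^(−8.18/10) = 0.1521
  Stage 3: F_3 = 10^(7.45/10) = 5.559, G_3 = 10^(20.2/10) = 104.7
  Stage 4: F_4 = 10^(7.51/10) = 5.636, G_4 = 10^(17.8/10) = 60.26
Friis cascade:
  F = 1.111 + (10.47 − 1)/17.38 + (5.559 − 1)/2.642 + (5.636 − 1)/276.7 = 3.398
NF = 10 log₁₀(3.398) = 5.31 dB

5.31 dB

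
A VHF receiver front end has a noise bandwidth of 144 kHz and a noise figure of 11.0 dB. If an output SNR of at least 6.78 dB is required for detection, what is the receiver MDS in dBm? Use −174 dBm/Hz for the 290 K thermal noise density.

Sensitivity = −174 + 10 log₁₀(B) + NF + SNR_min
= −174 + 51.58 + 11.0 + 6.78
= −104.64 dBm → −104.6 dBm

−104.6 dBm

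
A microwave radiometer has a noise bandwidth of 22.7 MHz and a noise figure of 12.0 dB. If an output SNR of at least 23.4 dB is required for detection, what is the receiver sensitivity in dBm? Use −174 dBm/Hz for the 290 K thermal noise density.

Sensitivity = −174 + 10 log₁₀(B) + NF + SNR_min
= −174 + 73.56 + 12.0 + 23.4
= −65.04 dBm → −65.0 dBm

−65.0 dBm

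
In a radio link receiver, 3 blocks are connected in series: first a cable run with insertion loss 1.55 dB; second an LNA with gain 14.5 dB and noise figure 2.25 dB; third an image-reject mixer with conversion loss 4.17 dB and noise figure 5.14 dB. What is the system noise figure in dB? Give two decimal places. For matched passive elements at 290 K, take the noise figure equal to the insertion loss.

4.00 dB

Convert to linear (a loss of L dB is a gain of −L dB): F_i = 10^(NF_i/10), G_i = 10^(G_i,dB/10)
  Stage 1: F_1 = 10^(1.55/10) = 1.429, G_1 = 10^(−1.55/10) = 0.6998
  Stage 2: F_2 = 10^(2.25/10) = 1.679, G_2 = 10^(14.5/10) = 28.18
  Stage 3: F_3 = 10^(5.14/10) = 3.266, G_3 = 10^(−4.17/10) = 0.3828
Friis cascade:
  F = 1.429 + (1.679 − 1)/0.6998 + (3.266 − 1)/19.72 = 2.514
NF = 10 log₁₀(2.514) = 4.00 dB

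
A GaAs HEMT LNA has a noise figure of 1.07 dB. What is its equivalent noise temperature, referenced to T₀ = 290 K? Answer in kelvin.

F = 10^(1.07/10) = 1.27938
T_e = (F − 1)·T₀ = (1.27938 − 1) × 290 = 81.0 K

81.0 K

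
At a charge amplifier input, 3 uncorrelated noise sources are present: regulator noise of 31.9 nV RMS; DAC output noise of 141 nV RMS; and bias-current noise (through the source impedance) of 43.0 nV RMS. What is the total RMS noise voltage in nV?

Uncorrelated sources add in power (mean-square): V_tot = √(ΣV_i²)
V_tot = √[(3.19×10⁻⁸)² + (1.41×10⁻⁷)² + (4.30×10⁻⁸)²] = 1.51×10⁻⁷ V = 151 nV

151 nV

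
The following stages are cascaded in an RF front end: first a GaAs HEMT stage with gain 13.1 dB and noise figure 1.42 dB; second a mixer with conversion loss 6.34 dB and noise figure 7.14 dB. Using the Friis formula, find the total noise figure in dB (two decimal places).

Convert to linear (a loss of L dB is a gain of −L dB): F_i = 10^(NF_i/10), G_i = 10^(G_i,dB/10)
  Stage 1: F_1 = 10^(1.42/10) = 1.387, G_1 = 10^(13.1/10) = 20.42
  Stage 2: F_2 = 10^(7.14/10) = 5.176, G_2 = 10^(−6.34/10) = 0.2323
Friis cascade:
  F = 1.387 + (5.176 − 1)/20.42 = 1.591
NF = 10 log₁₀(1.591) = 2.02 dB

2.02 dB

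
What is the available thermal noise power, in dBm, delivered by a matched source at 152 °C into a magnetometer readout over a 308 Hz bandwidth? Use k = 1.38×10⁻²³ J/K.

−147.4 dBm

T = 152 °C + 273.15 = 425.15 K
P_n = kTB = 1.38×10⁻²³ × 425.15 × 3.08×10² = 1.81×10⁻¹⁸ W
In dBm: 10 log₁₀(1.81×10⁻¹⁸ / 10⁻³) = −147.4 dBm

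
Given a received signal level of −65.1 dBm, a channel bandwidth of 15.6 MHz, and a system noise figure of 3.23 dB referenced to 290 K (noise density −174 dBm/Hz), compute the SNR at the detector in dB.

33.7 dB

Noise floor: N = −174 + 10 log₁₀(B) + NF
10 log₁₀(1.56×10⁷) = 71.93 dB
N = −174 + 71.93 + 3.23 = −98.84 dBm
SNR = P_sig − N = −65.1 − (−98.84) = 33.74 dB → 33.7 dB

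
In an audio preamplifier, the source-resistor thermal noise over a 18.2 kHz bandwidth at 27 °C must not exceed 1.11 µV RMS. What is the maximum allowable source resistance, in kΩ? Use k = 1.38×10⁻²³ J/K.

4.09 kΩ

T = 27 °C + 273.15 = 300.15 K
Johnson–Nyquist: V_n = √(4kTRB) ⇒ R = V_n² / (4kTB)
4kTB = 4 × 1.38×10⁻²³ × 300.15 × 1.82×10⁴ = 3.02×10⁻¹⁶
R = (1.11×10⁻⁶)² / 3.02×10⁻¹⁶ = 4.09×10³ Ω = 4.09 kΩ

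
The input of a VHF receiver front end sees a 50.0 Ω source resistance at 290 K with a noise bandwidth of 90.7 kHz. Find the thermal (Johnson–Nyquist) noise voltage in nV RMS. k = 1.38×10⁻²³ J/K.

V_n = √(4kTRB)
4kTRB = 4 × 1.38×10⁻²³ × 290 × 5.00×10¹ × 9.07×10⁴ = 7.26×10⁻¹⁴ V²
V_n = √(7.26×10⁻¹⁴) = 2.69×10⁻⁷ V = 269 nV

269 nV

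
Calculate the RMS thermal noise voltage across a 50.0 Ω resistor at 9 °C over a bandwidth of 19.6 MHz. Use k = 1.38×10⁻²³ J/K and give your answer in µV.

3.91 µV

T = 9 °C + 273.15 = 282.15 K
V_n = √(4kTRB)
4kTRB = 4 × 1.38×10⁻²³ × 282.15 × 5.00×10¹ × 1.96×10⁷ = 1.53×10⁻¹¹ V²
V_n = √(1.53×10⁻¹¹) = 3.91×10⁻⁶ V = 3.91 µV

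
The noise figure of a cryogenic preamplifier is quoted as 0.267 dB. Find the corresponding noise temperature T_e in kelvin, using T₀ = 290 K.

F = 10^(0.267/10) = 1.06341
T_e = (F − 1)·T₀ = (1.06341 − 1) × 290 = 18.4 K

18.4 K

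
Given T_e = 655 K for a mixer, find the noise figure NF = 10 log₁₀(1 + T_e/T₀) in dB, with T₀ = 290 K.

F = 1 + T_e/T₀ = 1 + 655/290 = 3.25862
NF = 10 log₁₀(3.25862) = 5.13 dB

5.13 dB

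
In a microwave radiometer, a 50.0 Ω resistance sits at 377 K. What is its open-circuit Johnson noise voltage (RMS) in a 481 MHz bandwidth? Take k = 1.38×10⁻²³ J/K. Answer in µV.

22.4 µV

V_n = √(4kTRB)
4kTRB = 4 × 1.38×10⁻²³ × 377 × 5.00×10¹ × 4.81×10⁸ = 5.00×10⁻¹⁰ V²
V_n = √(5.00×10⁻¹⁰) = 2.24×10⁻⁵ V = 22.4 µV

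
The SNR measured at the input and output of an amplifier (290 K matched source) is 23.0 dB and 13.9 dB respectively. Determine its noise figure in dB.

NF (dB) = SNR_in(dB) − SNR_out(dB) when the source is at T₀
NF = 23.0 − 13.9 = 9.1 dB

9.1 dB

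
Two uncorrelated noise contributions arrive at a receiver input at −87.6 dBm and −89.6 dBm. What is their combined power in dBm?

Convert to linear, add, convert back:
P₁ = 1.74×10⁻¹² W, P₂ = 1.10×10⁻¹² W
P_tot = 2.83×10⁻¹² W → 10 log₁₀(P_tot / 10⁻³) = −85.5 dBm

−85.5 dBm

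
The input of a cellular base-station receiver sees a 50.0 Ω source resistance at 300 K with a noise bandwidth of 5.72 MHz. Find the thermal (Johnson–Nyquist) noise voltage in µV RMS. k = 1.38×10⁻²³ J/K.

2.18 µV

V_n = √(4kTRB)
4kTRB = 4 × 1.38×10⁻²³ × 300 × 5.00×10¹ × 5.72×10⁶ = 4.74×10⁻¹² V²
V_n = √(4.74×10⁻¹²) = 2.18×10⁻⁶ V = 2.18 µV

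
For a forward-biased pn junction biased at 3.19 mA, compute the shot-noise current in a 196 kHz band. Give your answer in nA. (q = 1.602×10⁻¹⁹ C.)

I_n = √(2qI·B)
2qI·B = 2 × 1.602×10⁻¹⁹ × 3.19×10⁻³ × 1.96×10⁵ = 2.00×10⁻¹⁶ A²
I_n = √(2.00×10⁻¹⁶) = 1.42×10⁻⁸ A = 14.2 nA

14.2 nA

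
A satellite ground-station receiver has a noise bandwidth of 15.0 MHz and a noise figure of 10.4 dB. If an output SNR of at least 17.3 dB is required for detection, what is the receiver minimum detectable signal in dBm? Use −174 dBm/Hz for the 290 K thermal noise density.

Sensitivity = −174 + 10 log₁₀(B) + NF + SNR_min
= −174 + 71.76 + 10.4 + 17.3
= −74.54 dBm → −74.5 dBm

−74.5 dBm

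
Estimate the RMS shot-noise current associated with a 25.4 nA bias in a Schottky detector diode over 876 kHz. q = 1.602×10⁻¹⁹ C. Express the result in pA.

84.4 pA

I_n = √(2qI·B)
2qI·B = 2 × 1.602×10⁻¹⁹ × 2.54×10⁻⁸ × 8.76×10⁵ = 7.13×10⁻²¹ A²
I_n = √(7.13×10⁻²¹) = 8.44×10⁻¹¹ A = 84.4 pA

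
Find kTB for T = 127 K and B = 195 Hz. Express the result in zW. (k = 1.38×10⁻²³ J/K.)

342 zW

P_n = kTB = 1.38×10⁻²³ × 127 × 1.95×10² = 3.42×10⁻¹⁹ W = 342 zW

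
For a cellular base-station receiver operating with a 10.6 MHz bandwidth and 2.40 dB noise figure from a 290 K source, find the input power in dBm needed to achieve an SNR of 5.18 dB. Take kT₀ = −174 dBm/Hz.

−96.2 dBm

Sensitivity = −174 + 10 log₁₀(B) + NF + SNR_min
= −174 + 70.25 + 2.40 + 5.18
= −96.17 dBm → −96.2 dBm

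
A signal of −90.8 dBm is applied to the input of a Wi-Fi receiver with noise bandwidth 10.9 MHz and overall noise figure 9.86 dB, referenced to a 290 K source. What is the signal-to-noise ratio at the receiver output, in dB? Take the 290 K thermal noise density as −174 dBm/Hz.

Noise floor: N = −174 + 10 log₁₀(B) + NF
10 log₁₀(1.09×10⁷) = 70.37 dB
N = −174 + 70.37 + 9.86 = −93.77 dBm
SNR = P_sig − N = −90.8 − (−93.77) = 2.97 dB → 3.0 dB

3.0 dB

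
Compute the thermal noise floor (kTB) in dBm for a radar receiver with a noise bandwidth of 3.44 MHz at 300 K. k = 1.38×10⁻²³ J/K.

−108.5 dBm

P_n = kTB = 1.38×10⁻²³ × 300 × 3.44×10⁶ = 1.42×10⁻¹⁴ W
In dBm: 10 log₁₀(1.42×10⁻¹⁴ / 10⁻³) = −108.5 dBm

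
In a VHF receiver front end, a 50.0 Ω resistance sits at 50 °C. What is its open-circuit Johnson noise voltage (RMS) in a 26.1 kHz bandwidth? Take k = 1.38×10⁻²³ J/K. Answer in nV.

T = 50 °C + 273.15 = 323.15 K
V_n = √(4kTRB)
4kTRB = 4 × 1.38×10⁻²³ × 323.15 × 5.00×10¹ × 2.61×10⁴ = 2.33×10⁻¹⁴ V²
V_n = √(2.33×10⁻¹⁴) = 1.53×10⁻⁷ V = 153 nV

153 nV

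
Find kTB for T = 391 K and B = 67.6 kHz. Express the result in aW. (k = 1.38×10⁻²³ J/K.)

P_n = kTB = 1.38×10⁻²³ × 391 × 6.76×10⁴ = 3.65×10⁻¹⁶ W = 365 aW

365 aW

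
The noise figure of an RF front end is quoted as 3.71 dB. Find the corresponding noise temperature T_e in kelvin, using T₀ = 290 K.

F = 10^(3.71/10) = 2.34963
T_e = (F − 1)·T₀ = (2.34963 − 1) × 290 = 391 K

391 K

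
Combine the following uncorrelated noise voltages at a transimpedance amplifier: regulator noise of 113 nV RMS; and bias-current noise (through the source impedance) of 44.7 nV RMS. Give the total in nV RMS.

122 nV

Uncorrelated sources add in power (mean-square): V_tot = √(ΣV_i²)
V_tot = √[(1.13×10⁻⁷)² + (4.47×10⁻⁸)²] = 1.22×10⁻⁷ V = 122 nV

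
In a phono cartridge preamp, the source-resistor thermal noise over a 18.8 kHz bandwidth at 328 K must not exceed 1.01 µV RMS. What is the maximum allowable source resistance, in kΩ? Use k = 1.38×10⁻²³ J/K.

3.00 kΩ

Johnson–Nyquist: V_n = √(4kTRB) ⇒ R = V_n² / (4kTB)
4kTB = 4 × 1.38×10⁻²³ × 328 × 1.88×10⁴ = 3.40×10⁻¹⁶
R = (1.01×10⁻⁶)² / 3.40×10⁻¹⁶ = 3.00×10³ Ω = 3.00 kΩ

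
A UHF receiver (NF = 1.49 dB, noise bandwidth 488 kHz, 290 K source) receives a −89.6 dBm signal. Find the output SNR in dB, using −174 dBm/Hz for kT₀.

26.0 dB

Noise floor: N = −174 + 10 log₁₀(B) + NF
10 log₁₀(4.88×10⁵) = 56.88 dB
N = −174 + 56.88 + 1.49 = −115.63 dBm
SNR = P_sig − N = −89.6 − (−115.63) = 26.03 dB → 26.0 dB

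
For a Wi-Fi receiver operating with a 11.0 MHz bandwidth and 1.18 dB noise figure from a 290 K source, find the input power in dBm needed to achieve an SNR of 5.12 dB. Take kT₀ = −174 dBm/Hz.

Sensitivity = −174 + 10 log₁₀(B) + NF + SNR_min
= −174 + 70.41 + 1.18 + 5.12
= −97.29 dBm → −97.3 dBm

−97.3 dBm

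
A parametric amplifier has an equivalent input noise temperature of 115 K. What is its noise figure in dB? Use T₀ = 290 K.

F = 1 + T_e/T₀ = 1 + 115/290 = 1.39655
NF = 10 log₁₀(1.39655) = 1.45 dB

1.45 dB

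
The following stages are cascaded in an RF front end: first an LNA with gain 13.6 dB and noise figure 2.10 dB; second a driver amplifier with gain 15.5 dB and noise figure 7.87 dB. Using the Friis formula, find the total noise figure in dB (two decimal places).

2.66 dB

Convert to linear (a loss of L dB is a gain of −L dB): F_i = 10^(NF_i/10), G_i = 10^(G_i,dB/10)
  Stage 1: F_1 = 10^(2.10/10) = 1.622, G_1 = 10^(13.6/10) = 22.91
  Stage 2: F_2 = 10^(7.87/10) = 6.124, G_2 = 10^(15.5/10) = 35.48
Friis cascade:
  F = 1.622 + (6.124 − 1)/22.91 = 1.845
NF = 10 log₁₀(1.845) = 2.66 dB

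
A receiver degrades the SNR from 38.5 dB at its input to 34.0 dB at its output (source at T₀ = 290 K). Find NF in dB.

4.5 dB

NF (dB) = SNR_in(dB) − SNR_out(dB) when the source is at T₀
NF = 38.5 − 34.0 = 4.5 dB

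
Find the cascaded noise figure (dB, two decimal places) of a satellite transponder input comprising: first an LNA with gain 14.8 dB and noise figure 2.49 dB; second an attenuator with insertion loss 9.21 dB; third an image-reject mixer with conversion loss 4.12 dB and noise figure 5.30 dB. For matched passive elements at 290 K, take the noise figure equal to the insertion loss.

Convert to linear (a loss of L dB is a gain of −L dB): F_i = 10^(NF_i/10), G_i = 10^(G_i,dB/10)
  Stage 1: F_1 = 10^(2.49/10) = 1.774, G_1 = 10^(14.8/10) = 30.20
  Stage 2: F_2 = 10^(9.21/10) = 8.337, G_2 = 10^(−9.21/10) = 0.1199
  Stage 3: F_3 = 10^(5.30/10) = 3.388, G_3 = 10^(−4.12/10) = 0.3873
Friis cascade:
  F = 1.774 + (8.337 − 1)/30.20 + (3.388 − 1)/3.622 = 2.676
NF = 10 log₁₀(2.676) = 4.28 dB

4.28 dB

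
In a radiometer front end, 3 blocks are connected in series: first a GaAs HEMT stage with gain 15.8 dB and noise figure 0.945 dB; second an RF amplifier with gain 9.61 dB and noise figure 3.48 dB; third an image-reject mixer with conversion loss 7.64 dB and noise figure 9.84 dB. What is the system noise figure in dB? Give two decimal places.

1.14 dB

Convert to linear (a loss of L dB is a gain of −L dB): F_i = 10^(NF_i/10), G_i = 10^(G_i,dB/10)
  Stage 1: F_1 = 10^(0.945/10) = 1.243, G_1 = 10^(15.8/10) = 38.02
  Stage 2: F_2 = 10^(3.48/10) = 2.228, G_2 = 10^(9.61/10) = 9.141
  Stage 3: F_3 = 10^(9.84/10) = 9.638, G_3 = 10^(−7.64/10) = 0.1722
Friis cascade:
  F = 1.243 + (2.228 − 1)/38.02 + (9.638 − 1)/347.5 = 1.300
NF = 10 log₁₀(1.300) = 1.14 dB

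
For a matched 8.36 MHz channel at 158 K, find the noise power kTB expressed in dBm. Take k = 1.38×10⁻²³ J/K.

−107.4 dBm

P_n = kTB = 1.38×10⁻²³ × 158 × 8.36×10⁶ = 1.82×10⁻¹⁴ W
In dBm: 10 log₁₀(1.82×10⁻¹⁴ / 10⁻³) = −107.4 dBm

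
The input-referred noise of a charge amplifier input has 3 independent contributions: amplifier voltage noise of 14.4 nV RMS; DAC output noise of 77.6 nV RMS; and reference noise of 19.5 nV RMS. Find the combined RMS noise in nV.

Uncorrelated sources add in power (mean-square): V_tot = √(ΣV_i²)
V_tot = √[(1.44×10⁻⁸)² + (7.76×10⁻⁸)² + (1.95×10⁻⁸)²] = 8.13×10⁻⁸ V = 81.3 nV

81.3 nV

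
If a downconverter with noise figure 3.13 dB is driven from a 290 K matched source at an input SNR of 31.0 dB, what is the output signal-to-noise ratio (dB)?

By definition F = SNR_in/SNR_out, so in dB: SNR_out = SNR_in − NF
SNR_out = 31.0 − 3.13 = 27.87 dB

27.87 dB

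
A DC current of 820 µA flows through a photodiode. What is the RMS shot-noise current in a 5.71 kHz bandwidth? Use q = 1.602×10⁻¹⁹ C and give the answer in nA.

1.22 nA

I_n = √(2qI·B)
2qI·B = 2 × 1.602×10⁻¹⁹ × 8.20×10⁻⁴ × 5.71×10³ = 1.50×10⁻¹⁸ A²
I_n = √(1.50×10⁻¹⁸) = 1.22×10⁻⁹ A = 1.22 nA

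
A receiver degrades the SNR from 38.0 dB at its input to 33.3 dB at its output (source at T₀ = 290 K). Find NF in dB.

NF (dB) = SNR_in(dB) − SNR_out(dB) when the source is at T₀
NF = 38.0 − 33.3 = 4.7 dB

4.7 dB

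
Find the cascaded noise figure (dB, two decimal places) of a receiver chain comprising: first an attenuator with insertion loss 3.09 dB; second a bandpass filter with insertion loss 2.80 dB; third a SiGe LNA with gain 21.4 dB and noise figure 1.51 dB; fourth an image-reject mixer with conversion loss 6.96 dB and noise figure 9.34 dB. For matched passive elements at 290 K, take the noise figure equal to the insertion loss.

7.57 dB

Convert to linear (a loss of L dB is a gain of −L dB): F_i = 10^(NF_i/10), G_i = 10^(G_i,dB/10)
  Stage 1: F_1 = 10^(3.09/10) = 2.037, G_1 = 10^(−3.09/10) = 0.4909
  Stage 2: F_2 = 10^(2.80/10) = 1.905, G_2 = 10^(−2.80/10) = 0.5248
  Stage 3: F_3 = 10^(1.51/10) = 1.416, G_3 = 10^(21.4/10) = 138.0
  Stage 4: F_4 = 10^(9.34/10) = 8.590, G_4 = 10^(−6.96/10) = 0.2014
Friis cascade:
  F = 2.037 + (1.905 − 1)/0.4909 + (1.416 − 1)/0.2576 + (8.590 − 1)/35.56 = 5.709
NF = 10 log₁₀(5.709) = 7.57 dB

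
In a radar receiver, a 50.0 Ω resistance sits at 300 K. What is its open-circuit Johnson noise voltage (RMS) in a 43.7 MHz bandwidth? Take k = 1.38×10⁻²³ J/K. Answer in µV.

V_n = √(4kTRB)
4kTRB = 4 × 1.38×10⁻²³ × 300 × 5.00×10¹ × 4.37×10⁷ = 3.62×10⁻¹¹ V²
V_n = √(3.62×10⁻¹¹) = 6.02×10⁻⁶ V = 6.02 µV

6.02 µV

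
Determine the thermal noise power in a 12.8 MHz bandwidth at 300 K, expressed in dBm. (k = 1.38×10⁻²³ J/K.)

P_n = kTB = 1.38×10⁻²³ × 300 × 1.28×10⁷ = 5.30×10⁻¹⁴ W
In dBm: 10 log₁₀(5.30×10⁻¹⁴ / 10⁻³) = −102.8 dBm

−102.8 dBm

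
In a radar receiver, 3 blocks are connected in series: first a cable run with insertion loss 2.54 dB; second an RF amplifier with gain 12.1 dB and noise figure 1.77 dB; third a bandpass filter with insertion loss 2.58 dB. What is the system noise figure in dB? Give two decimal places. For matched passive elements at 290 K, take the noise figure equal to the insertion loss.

Convert to linear (a loss of L dB is a gain of −L dB): F_i = 10^(NF_i/10), G_i = 10^(G_i,dB/10)
  Stage 1: F_1 = 10^(2.54/10) = 1.795, G_1 = 10^(−2.54/10) = 0.5572
  Stage 2: F_2 = 10^(1.77/10) = 1.503, G_2 = 10^(12.1/10) = 16.22
  Stage 3: F_3 = 10^(2.58/10) = 1.811, G_3 = 10^(−2.58/10) = 0.5521
Friis cascade:
  F = 1.795 + (1.503 − 1)/0.5572 + (1.811 − 1)/9.036 = 2.788
NF = 10 log₁₀(2.788) = 4.45 dB

4.45 dB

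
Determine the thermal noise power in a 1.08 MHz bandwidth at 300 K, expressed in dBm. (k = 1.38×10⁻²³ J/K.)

P_n = kTB = 1.38×10⁻²³ × 300 × 1.08×10⁶ = 4.47×10⁻¹⁵ W
In dBm: 10 log₁₀(4.47×10⁻¹⁵ / 10⁻³) = −113.5 dBm

−113.5 dBm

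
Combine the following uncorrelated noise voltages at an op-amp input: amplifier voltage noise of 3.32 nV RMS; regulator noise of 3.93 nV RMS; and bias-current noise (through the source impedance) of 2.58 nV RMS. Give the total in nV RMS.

Uncorrelated sources add in power (mean-square): V_tot = √(ΣV_i²)
V_tot = √[(3.32×10⁻⁹)² + (3.93×10⁻⁹)² + (2.58×10⁻⁹)²] = 5.76×10⁻⁹ V = 5.76 nV

5.76 nV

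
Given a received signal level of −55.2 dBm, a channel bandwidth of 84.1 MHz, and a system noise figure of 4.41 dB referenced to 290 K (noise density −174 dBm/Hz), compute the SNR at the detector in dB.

35.1 dB

Noise floor: N = −174 + 10 log₁₀(B) + NF
10 log₁₀(8.41×10⁷) = 79.25 dB
N = −174 + 79.25 + 4.41 = −90.34 dBm
SNR = P_sig − N = −55.2 − (−90.34) = 35.14 dB → 35.1 dB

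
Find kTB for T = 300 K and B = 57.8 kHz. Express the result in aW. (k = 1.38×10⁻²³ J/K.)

P_n = kTB = 1.38×10⁻²³ × 300 × 5.78×10⁴ = 2.39×10⁻¹⁶ W = 239 aW

239 aW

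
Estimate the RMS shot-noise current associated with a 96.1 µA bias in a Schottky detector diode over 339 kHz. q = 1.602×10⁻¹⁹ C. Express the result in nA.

I_n = √(2qI·B)
2qI·B = 2 × 1.602×10⁻¹⁹ × 9.61×10⁻⁵ × 3.39×10⁵ = 1.04×10⁻¹⁷ A²
I_n = √(1.04×10⁻¹⁷) = 3.23×10⁻⁹ A = 3.23 nA

3.23 nA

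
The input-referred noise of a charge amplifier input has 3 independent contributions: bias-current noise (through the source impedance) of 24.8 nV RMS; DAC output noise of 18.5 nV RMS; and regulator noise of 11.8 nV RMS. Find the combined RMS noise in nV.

33.1 nV

Uncorrelated sources add in power (mean-square): V_tot = √(ΣV_i²)
V_tot = √[(2.48×10⁻⁸)² + (1.85×10⁻⁸)² + (1.18×10⁻⁸)²] = 3.31×10⁻⁸ V = 33.1 nV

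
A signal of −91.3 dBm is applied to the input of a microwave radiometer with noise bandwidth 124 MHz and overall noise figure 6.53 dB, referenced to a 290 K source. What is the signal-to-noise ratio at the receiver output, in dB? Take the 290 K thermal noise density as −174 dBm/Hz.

Noise floor: N = −174 + 10 log₁₀(B) + NF
10 log₁₀(1.24×10⁸) = 80.93 dB
N = −174 + 80.93 + 6.53 = −86.54 dBm
SNR = P_sig − N = −91.3 − (−86.54) = −4.76 dB → −4.8 dB

−4.8 dB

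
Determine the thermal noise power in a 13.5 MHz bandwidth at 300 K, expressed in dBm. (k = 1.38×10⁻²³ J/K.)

P_n = kTB = 1.38×10⁻²³ × 300 × 1.35×10⁷ = 5.59×10⁻¹⁴ W
In dBm: 10 log₁₀(5.59×10⁻¹⁴ / 10⁻³) = −102.5 dBm

−102.5 dBm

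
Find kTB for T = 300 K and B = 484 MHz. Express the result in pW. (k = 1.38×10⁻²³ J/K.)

2.00 pW

P_n = kTB = 1.38×10⁻²³ × 300 × 4.84×10⁸ = 2.00×10⁻¹² W = 2.00 pW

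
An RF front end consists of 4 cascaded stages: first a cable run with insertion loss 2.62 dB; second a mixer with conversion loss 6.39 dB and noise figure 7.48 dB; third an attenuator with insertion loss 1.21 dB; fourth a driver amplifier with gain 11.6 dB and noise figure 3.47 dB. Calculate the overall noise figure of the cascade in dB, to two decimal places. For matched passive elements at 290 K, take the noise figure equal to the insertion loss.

Convert to linear (a loss of L dB is a gain of −L dB): F_i = 10^(NF_i/10), G_i = 10^(G_i,dB/10)
  Stage 1: F_1 = 10^(2.62/10) = 1.828, G_1 = 10^(−2.62/10) = 0.5470
  Stage 2: F_2 = 10^(7.48/10) = 5.598, G_2 = 10^(−6.39/10) = 0.2296
  Stage 3: F_3 = 10^(1.21/10) = 1.321, G_3 = 10^(−1.21/10) = 0.7568
  Stage 4: F_4 = 10^(3.47/10) = 2.223, G_4 = 10^(11.6/10) = 14.45
Friis cascade:
  F = 1.828 + (5.598 − 1)/0.5470 + (1.321 − 1)/0.1256 + (2.223 − 1)/0.09506 = 25.66
NF = 10 log₁₀(25.66) = 14.09 dB

14.09 dB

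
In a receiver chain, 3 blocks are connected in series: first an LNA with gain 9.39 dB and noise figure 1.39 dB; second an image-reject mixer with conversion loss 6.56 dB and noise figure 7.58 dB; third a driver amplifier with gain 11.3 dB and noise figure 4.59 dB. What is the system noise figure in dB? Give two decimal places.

Convert to linear (a loss of L dB is a gain of −L dB): F_i = 10^(NF_i/10), G_i = 10^(G_i,dB/10)
  Stage 1: F_1 = 10^(1.39/10) = 1.377, G_1 = 10^(9.39/10) = 8.690
  Stage 2: F_2 = 10^(7.58/10) = 5.728, G_2 = 10^(−6.56/10) = 0.2208
  Stage 3: F_3 = 10^(4.59/10) = 2.877, G_3 = 10^(11.3/10) = 13.49
Friis cascade:
  F = 1.377 + (5.728 − 1)/8.690 + (2.877 − 1)/1.919 = 2.900
NF = 10 log₁₀(2.900) = 4.62 dB

4.62 dB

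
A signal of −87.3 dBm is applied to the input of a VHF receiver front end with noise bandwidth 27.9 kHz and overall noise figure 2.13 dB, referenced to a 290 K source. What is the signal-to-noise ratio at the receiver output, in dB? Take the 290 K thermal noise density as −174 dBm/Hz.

Noise floor: N = −174 + 10 log₁₀(B) + NF
10 log₁₀(2.79×10⁴) = 44.46 dB
N = −174 + 44.46 + 2.13 = −127.41 dBm
SNR = P_sig − N = −87.3 − (−127.41) = 40.11 dB → 40.1 dB

40.1 dB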